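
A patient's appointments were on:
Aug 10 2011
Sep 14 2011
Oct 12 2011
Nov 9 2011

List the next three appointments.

Dec 14 2011, Jan 11 2012, Feb 8 2012

Gaps: 35, 28, 28 days — a mix of 28 and 35. Every date is a Wednesday.
Each is the 2nd Wednesday of its month.
2nd Wednesday of December 2011: Dec 14 2011.
January 2012 — 2nd Wednesday is Jan 11 2012.
2nd Wednesday of February 2012: Feb 8 2012.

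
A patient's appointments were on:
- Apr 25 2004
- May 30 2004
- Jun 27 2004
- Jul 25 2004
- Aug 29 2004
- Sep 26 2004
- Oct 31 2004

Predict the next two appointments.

Nov 28 2004, Dec 26 2004

Every date is a Sunday; gaps 35, 28, 28, 35, 28, 35 days.
Each is the last Sunday of its month (at least one falls on the 29th or later, ruling out '4th Sunday').
November 2004 ends with Sunday Nov 28 2004.
Last Sunday of December 2004: Dec 26 2004.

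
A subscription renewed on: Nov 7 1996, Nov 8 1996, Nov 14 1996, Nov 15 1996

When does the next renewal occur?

The gap pattern 1, 6, 1 repeats every 2 events.
These are the Thursdays and Fridays of each week.
The following Thursday is Nov 21 1996.

Nov 21 1996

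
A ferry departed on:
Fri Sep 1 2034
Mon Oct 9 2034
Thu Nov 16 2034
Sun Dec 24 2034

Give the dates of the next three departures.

The spacing is 38, 38, 38 days — always 38 days.
Sun Dec 24 2034 + 38 days = Wed Jan 31 2035.
Wed Jan 31 2035 + 38 days = Sat Mar 10 2035.
Sat Mar 10 2035 + 38 days = Tue Apr 17 2035.

Wed Jan 31 2035, Sat Mar 10 2035, Tue Apr 17 2035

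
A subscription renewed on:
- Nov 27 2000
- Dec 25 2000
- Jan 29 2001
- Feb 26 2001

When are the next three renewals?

Every date is a Monday; gaps 28, 35, 28 days.
Each is the last Monday of its month (at least one falls on the 29th or later, ruling out '4th Monday').
March 2001 ends with Monday Mar 26 2001.
Last Monday of April 2001: Apr 30 2001.
May 2001 ends with Monday May 28 2001.

Mar 26 2001, Apr 30 2001, May 28 2001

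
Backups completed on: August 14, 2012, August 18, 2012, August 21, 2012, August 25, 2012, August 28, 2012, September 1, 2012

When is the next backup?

The gap pattern 4, 3, 4, 3, 4 repeats every 2 events.
These are the Tuesdays and Saturdays of each week.
Next Tuesday: September 4, 2012.

September 4, 2012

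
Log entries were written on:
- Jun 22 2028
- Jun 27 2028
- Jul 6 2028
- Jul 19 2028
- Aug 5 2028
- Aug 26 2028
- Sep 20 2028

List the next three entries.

Oct 19 2028, Nov 21 2028, Dec 28 2028

The spacing grows by 4 each time: 5, 9, 13, 17, 21, 25 days.
Next gap: 29 days. Sep 20 2028 + 29 days = Oct 19 2028.
Next gap: 33 days. Oct 19 2028 + 33 days = Nov 21 2028.
Next gap: 37 days. Nov 21 2028 + 37 days = Dec 28 2028.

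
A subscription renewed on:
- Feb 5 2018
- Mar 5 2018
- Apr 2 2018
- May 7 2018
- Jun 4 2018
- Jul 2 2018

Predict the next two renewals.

These are Mondays at 28- or 35-day spacing (28, 28, 35, 28, 28).
The pattern: 1st Monday of the month.
1st Monday of August 2018: Aug 6 2018.
September 2018 — 1st Monday is Sep 3 2018.

Aug 6 2018, Sep 3 2018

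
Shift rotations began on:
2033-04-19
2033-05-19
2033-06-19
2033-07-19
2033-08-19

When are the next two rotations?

2033-09-19, 2033-10-19

Each date is the 19th; the gaps (30, 31, 30, 31) track the month lengths.
The rule is the 19th of each month.
Next: September 2033 → 2033-09-19.
Next: October 2033 → 2033-10-19.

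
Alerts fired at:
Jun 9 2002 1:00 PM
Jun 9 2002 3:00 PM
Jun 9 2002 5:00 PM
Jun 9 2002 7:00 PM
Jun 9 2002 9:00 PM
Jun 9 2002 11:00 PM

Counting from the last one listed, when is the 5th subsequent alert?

Jun 10 2002 9:00 AM

Spacing: 2, 2, 2, 2, 2 h — constant 2 h.
Jun 9 2002 11:00 PM + 2 h = Jun 10 2002 1:00 AM.
Jun 10 2002 1:00 AM + 2 h = Jun 10 2002 3:00 AM.
Jun 10 2002 3:00 AM + 2 h = Jun 10 2002 5:00 AM.
Jun 10 2002 5:00 AM + 2 h = Jun 10 2002 7:00 AM.
Jun 10 2002 7:00 AM + 2 h = Jun 10 2002 9:00 AM.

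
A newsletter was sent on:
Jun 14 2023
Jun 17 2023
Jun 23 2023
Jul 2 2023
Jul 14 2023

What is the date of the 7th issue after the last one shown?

Dec 29 2023

Intervals are 3, 6, 9, 12 days — an arithmetic progression with common difference 3.
Next gap: 15 days. Jul 14 2023 + 15 days = Jul 29 2023.
Next gap: 18 days. Jul 29 2023 + 18 days = Aug 16 2023.
Next gap: 21 days. Aug 16 2023 + 21 days = Sep 6 2023.
Next gap: 24 days. Sep 6 2023 + 24 days = Sep 30 2023.
Next gap: 27 days. Sep 30 2023 + 27 days = Oct 27 2023.
Next gap: 30 days. Oct 27 2023 + 30 days = Nov 26 2023.
Next gap: 33 days. Nov 26 2023 + 33 days = Dec 29 2023.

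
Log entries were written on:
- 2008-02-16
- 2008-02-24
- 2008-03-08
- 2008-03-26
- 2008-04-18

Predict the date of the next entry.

Intervals are 8, 13, 18, 23 days — an arithmetic progression with common difference 5.
Next gap: 28 days. 2008-04-18 + 28 days = 2008-05-16.

2008-05-16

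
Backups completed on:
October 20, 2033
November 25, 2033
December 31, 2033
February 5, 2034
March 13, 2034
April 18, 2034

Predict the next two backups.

Every event comes 36 days after the last (36, 36, 36, 36, 36).
April 18, 2034 + 36 days = May 24, 2034.
May 24, 2034 + 36 days = June 29, 2034.

May 24, 2034; June 29, 2034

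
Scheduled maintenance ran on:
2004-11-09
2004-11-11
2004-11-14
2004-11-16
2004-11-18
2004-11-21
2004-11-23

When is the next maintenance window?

2004-11-25

The gap pattern 2, 3, 2, 2, 3, 2 repeats every 3 events.
These are the Tuesdays, Thursdays and Sundays of each week.
The following Thursday is 2004-11-25.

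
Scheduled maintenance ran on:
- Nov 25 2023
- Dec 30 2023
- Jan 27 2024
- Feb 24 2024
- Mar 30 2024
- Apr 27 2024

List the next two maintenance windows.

May 25 2024, Jun 29 2024

Every date is a Saturday; gaps 35, 28, 28, 35, 28 days.
Each is the last Saturday of its month (at least one falls on the 29th or later, ruling out '4th Saturday').
May 2024 ends with Saturday May 25 2024.
June 2024 ends with Saturday Jun 29 2024.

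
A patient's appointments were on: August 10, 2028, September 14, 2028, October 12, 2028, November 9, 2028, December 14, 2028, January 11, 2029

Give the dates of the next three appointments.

These are Thursdays at 28- or 35-day spacing (35, 28, 28, 35, 28).
The pattern: 2nd Thursday of the month.
2nd Thursday of February 2029: February 8, 2029.
March 2029 — 2nd Thursday is March 8, 2029.
April 2029 — 2nd Thursday is April 12, 2029.

February 8, 2029; March 8, 2029; April 12, 2029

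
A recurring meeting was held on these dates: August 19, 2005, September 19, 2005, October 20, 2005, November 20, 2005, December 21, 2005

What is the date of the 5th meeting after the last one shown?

Gaps between consecutive events: 31, 31, 31, 31 days — a constant 31-day interval.
December 21, 2005 + 31 days = January 21, 2006.
January 21, 2006 + 31 days = February 21, 2006.
February 21, 2006 + 31 days = March 24, 2006.
March 24, 2006 + 31 days = April 24, 2006.
April 24, 2006 + 31 days = May 25, 2006.

May 25, 2006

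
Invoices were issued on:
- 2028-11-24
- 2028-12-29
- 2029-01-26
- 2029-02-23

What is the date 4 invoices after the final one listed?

All Fridays; the gaps (35, 28, 28) vary with month length.
This is the last Friday of each month.
March 2029 ends with Friday 2029-03-30.
Last Friday of April 2029: 2029-04-27.
Last Friday of May 2029: 2029-05-25.
June 2029 ends with Friday 2029-06-29.

2029-06-29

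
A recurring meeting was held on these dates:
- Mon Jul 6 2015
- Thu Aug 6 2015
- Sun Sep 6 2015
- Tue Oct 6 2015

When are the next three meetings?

Fri Nov 6 2015, Sun Dec 6 2015, Wed Jan 6 2016

The day-of-month is always 6 (31, 31, 30 days between events).
So this recurs on the 6th of each month.
Next: November 2015 → Fri Nov 6 2015.
December 2015: Sun Dec 6 2015.
January 2016: Wed Jan 6 2016.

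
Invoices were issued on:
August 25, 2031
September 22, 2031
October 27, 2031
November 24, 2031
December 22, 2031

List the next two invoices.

These are Mondays at 28- or 35-day spacing (28, 35, 28, 28).
The pattern: 4th Monday of the month.
4th Monday of January 2032: January 26, 2032.
4th Monday of February 2032: February 23, 2032.

January 26, 2032; February 23, 2032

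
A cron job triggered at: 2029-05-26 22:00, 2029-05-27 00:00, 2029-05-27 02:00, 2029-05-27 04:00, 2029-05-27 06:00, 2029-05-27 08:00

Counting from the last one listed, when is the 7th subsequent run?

Gaps: 2, 2, 2, 2, 2 hours — each event is 2 hours after the previous one.
2029-05-27 08:00 + 2 h = 2029-05-27 10:00.
2029-05-27 10:00 + 2 h = 2029-05-27 12:00.
2029-05-27 12:00 + 2 h = 2029-05-27 14:00.
2029-05-27 14:00 + 2 h = 2029-05-27 16:00.
2029-05-27 16:00 + 2 h = 2029-05-27 18:00.
2029-05-27 18:00 + 2 h = 2029-05-27 20:00.
2029-05-27 20:00 + 2 h = 2029-05-27 22:00.

2029-05-27 22:00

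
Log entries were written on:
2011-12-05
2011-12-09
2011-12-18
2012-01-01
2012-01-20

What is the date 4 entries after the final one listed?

2012-05-25

Intervals are 4, 9, 14, 19 days — an arithmetic progression with common difference 5.
Next gap: 24 days. 2012-01-20 + 24 days = 2012-02-13.
Next gap: 29 days. 2012-02-13 + 29 days = 2012-03-13.
Next gap: 34 days. 2012-03-13 + 34 days = 2012-04-16.
Next gap: 39 days. 2012-04-16 + 39 days = 2012-05-25.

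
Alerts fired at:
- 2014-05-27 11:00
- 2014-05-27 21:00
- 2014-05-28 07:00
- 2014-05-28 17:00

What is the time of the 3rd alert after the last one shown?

Gaps: 10, 10, 10 hours — each event is 10 hours after the previous one.
2014-05-28 17:00 + 10 h = 2014-05-29 03:00.
2014-05-29 03:00 + 10 h = 2014-05-29 13:00.
2014-05-29 13:00 + 10 h = 2014-05-29 23:00.

2014-05-29 23:00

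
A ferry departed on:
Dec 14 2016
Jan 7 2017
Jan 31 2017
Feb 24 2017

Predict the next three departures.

Mar 20 2017, Apr 13 2017, May 7 2017

Gaps between consecutive events: 24, 24, 24 days — a constant 24-day interval.
Feb 24 2017 + 24 days = Mar 20 2017.
Mar 20 2017 + 24 days = Apr 13 2017.
Apr 13 2017 + 24 days = May 7 2017.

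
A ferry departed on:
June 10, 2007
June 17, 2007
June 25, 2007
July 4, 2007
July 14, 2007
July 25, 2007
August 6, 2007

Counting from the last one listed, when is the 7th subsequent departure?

November 26, 2007

Intervals are 7, 8, 9, 10, 11, 12 days — an arithmetic progression with common difference 1.
Next gap: 13 days. August 6, 2007 + 13 days = August 19, 2007.
Next gap: 14 days. August 19, 2007 + 14 days = September 2, 2007.
Next gap: 15 days. September 2, 2007 + 15 days = September 17, 2007.
Next gap: 16 days. September 17, 2007 + 16 days = October 3, 2007.
Next gap: 17 days. October 3, 2007 + 17 days = October 20, 2007.
Next gap: 18 days. October 20, 2007 + 18 days = November 7, 2007.
Next gap: 19 days. November 7, 2007 + 19 days = November 26, 2007.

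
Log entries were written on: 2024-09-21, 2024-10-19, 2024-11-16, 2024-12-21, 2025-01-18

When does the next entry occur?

All dates are Saturdays, 28, 28, 35, 28 days apart.
Specifically, the 3rd Saturday of each month.
February 2025 — 3rd Saturday is 2025-02-15.

2025-02-15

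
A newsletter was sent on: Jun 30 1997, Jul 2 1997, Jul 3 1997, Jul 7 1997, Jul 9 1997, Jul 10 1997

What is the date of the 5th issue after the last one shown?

Every event lands on a Monday or Wednesday or Thursday (gaps cycle 2, 1, 4, 2, 1).
So the schedule is: every Monday, Wednesday and Thursday.
Next Monday: Jul 14 1997.
Next Wednesday: Jul 16 1997.
Next Thursday: Jul 17 1997.
Next Monday: Jul 21 1997.
Next Wednesday: Jul 23 1997.

Jul 23 1997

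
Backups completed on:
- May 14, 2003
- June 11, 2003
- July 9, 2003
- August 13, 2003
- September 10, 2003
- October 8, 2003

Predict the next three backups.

November 12, 2003; December 10, 2003; January 14, 2004

Gaps: 28, 28, 35, 28, 28 days — a mix of 28 and 35. Every date is a Wednesday.
Each is the 2nd Wednesday of its month.
November 2003 — 2nd Wednesday is November 12, 2003.
December 2003 — 2nd Wednesday is December 10, 2003.
January 2004 — 2nd Wednesday is January 14, 2004.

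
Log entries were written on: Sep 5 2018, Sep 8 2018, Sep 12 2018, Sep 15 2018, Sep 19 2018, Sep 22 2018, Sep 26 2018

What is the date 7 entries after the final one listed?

Oct 20 2018

The gap pattern 3, 4, 3, 4, 3, 4 repeats every 2 events.
These are the Wednesdays and Saturdays of each week.
The following Saturday is Sep 29 2018.
Next Wednesday: Oct 3 2018.
The following Saturday is Oct 6 2018.
The following Wednesday is Oct 10 2018.
Next Saturday: Oct 13 2018.
Next Wednesday: Oct 17 2018.
Next Saturday: Oct 20 2018.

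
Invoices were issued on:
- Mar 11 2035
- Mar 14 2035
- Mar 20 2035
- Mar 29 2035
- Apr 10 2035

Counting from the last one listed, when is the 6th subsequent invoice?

The spacing grows by 3 each time: 3, 6, 9, 12 days.
Next gap: 15 days. Apr 10 2035 + 15 days = Apr 25 2035.
Next gap: 18 days. Apr 25 2035 + 18 days = May 13 2035.
Next gap: 21 days. May 13 2035 + 21 days = Jun 3 2035.
Next gap: 24 days. Jun 3 2035 + 24 days = Jun 27 2035.
Next gap: 27 days. Jun 27 2035 + 27 days = Jul 24 2035.
Next gap: 30 days. Jul 24 2035 + 30 days = Aug 23 2035.

Aug 23 2035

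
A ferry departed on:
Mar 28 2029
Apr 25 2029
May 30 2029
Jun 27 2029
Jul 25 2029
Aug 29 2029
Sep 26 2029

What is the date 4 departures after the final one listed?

Every date is a Wednesday; gaps 28, 35, 28, 28, 35, 28 days.
Each is the last Wednesday of its month (at least one falls on the 29th or later, ruling out '4th Wednesday').
Last Wednesday of October 2029: Oct 31 2029.
November 2029 ends with Wednesday Nov 28 2029.
December 2029 ends with Wednesday Dec 26 2029.
Last Wednesday of January 2030: Jan 30 2030.

Jan 30 2030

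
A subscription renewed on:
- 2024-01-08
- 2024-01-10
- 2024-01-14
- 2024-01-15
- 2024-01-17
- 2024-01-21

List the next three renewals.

The gap pattern 2, 4, 1, 2, 4 repeats every 3 events.
These are the Mondays, Wednesdays and Sundays of each week.
Next Monday: 2024-01-22.
Next Wednesday: 2024-01-24.
Next Sunday: 2024-01-28.

2024-01-22, 2024-01-24, 2024-01-28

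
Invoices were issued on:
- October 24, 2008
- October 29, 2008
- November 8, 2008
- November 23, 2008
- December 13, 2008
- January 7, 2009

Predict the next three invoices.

February 6, 2009; March 13, 2009; April 22, 2009

Intervals are 5, 10, 15, 20, 25 days — an arithmetic progression with common difference 5.
Next gap: 30 days. January 7, 2009 + 30 days = February 6, 2009.
Next gap: 35 days. February 6, 2009 + 35 days = March 13, 2009.
Next gap: 40 days. March 13, 2009 + 40 days = April 22, 2009.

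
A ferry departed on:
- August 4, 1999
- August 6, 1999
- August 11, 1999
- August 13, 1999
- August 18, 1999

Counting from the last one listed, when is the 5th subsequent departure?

Every event lands on a Wednesday or Friday (gaps cycle 2, 5, 2, 5).
So the schedule is: every Wednesday and Friday.
Next Friday: August 20, 1999.
Next Wednesday: August 25, 1999.
The following Friday is August 27, 1999.
Next Wednesday: September 1, 1999.
The following Friday is September 3, 1999.

September 3, 1999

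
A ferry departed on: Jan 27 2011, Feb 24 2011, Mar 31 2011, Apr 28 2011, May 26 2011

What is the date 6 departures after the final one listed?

All Thursdays; the gaps (28, 35, 28, 28) vary with month length.
This is the last Thursday of each month.
Last Thursday of June 2011: Jun 30 2011.
July 2011 ends with Thursday Jul 28 2011.
August 2011 ends with Thursday Aug 25 2011.
September 2011 ends with Thursday Sep 29 2011.
Last Thursday of October 2011: Oct 27 2011.
Last Thursday of November 2011: Nov 24 2011.

Nov 24 2011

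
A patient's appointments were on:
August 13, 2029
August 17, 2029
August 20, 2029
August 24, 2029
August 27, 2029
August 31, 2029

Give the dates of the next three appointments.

September 3, 2029; September 7, 2029; September 10, 2029

The gap pattern 4, 3, 4, 3, 4 repeats every 2 events.
These are the Mondays and Fridays of each week.
The following Monday is September 3, 2029.
Next Friday: September 7, 2029.
Next Monday: September 10, 2029.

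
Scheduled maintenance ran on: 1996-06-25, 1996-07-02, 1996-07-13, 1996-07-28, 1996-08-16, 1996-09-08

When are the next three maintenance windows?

1996-10-05, 1996-11-05, 1996-12-10

The spacing grows by 4 each time: 7, 11, 15, 19, 23 days.
Next gap: 27 days. 1996-09-08 + 27 days = 1996-10-05.
Next gap: 31 days. 1996-10-05 + 31 days = 1996-11-05.
Next gap: 35 days. 1996-11-05 + 35 days = 1996-12-10.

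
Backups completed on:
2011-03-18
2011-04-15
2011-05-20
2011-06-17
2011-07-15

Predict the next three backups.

2011-08-19, 2011-09-16, 2011-10-21

All dates are Fridays, 28, 35, 28, 28 days apart.
Specifically, the 3rd Friday of each month.
3rd Friday of August 2011: 2011-08-19.
3rd Friday of September 2011: 2011-09-16.
October 2011 — 3rd Friday is 2011-10-21.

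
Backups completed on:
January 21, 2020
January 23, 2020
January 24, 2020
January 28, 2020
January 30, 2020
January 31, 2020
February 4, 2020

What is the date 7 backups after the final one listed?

February 20, 2020

The gap pattern 2, 1, 4, 2, 1, 4 repeats every 3 events.
These are the Tuesdays, Thursdays and Fridays of each week.
Next Thursday: February 6, 2020.
The following Friday is February 7, 2020.
Next Tuesday: February 11, 2020.
Next Thursday: February 13, 2020.
Next Friday: February 14, 2020.
Next Tuesday: February 18, 2020.
The following Thursday is February 20, 2020.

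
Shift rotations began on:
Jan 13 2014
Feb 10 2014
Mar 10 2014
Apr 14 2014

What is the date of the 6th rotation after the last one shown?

These are Mondays at 28- or 35-day spacing (28, 28, 35).
The pattern: 2nd Monday of the month.
May 2014 — 2nd Monday is May 12 2014.
2nd Monday of June 2014: Jun 9 2014.
July 2014 — 2nd Monday is Jul 14 2014.
2nd Monday of August 2014: Aug 11 2014.
2nd Monday of September 2014: Sep 8 2014.
2nd Monday of October 2014: Oct 13 2014.

Oct 13 2014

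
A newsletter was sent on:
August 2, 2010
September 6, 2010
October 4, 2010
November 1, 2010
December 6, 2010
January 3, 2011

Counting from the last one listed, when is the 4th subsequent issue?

May 2, 2011

These are Mondays at 28- or 35-day spacing (35, 28, 28, 35, 28).
The pattern: 1st Monday of the month.
February 2011 — 1st Monday is February 7, 2011.
March 2011 — 1st Monday is March 7, 2011.
1st Monday of April 2011: April 4, 2011.
1st Monday of May 2011: May 2, 2011.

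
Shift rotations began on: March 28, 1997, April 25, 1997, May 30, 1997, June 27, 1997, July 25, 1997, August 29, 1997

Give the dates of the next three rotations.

September 26, 1997; October 31, 1997; November 28, 1997

Every date is a Friday; gaps 28, 35, 28, 28, 35 days.
Each is the last Friday of its month (at least one falls on the 29th or later, ruling out '4th Friday').
September 1997 ends with Friday September 26, 1997.
Last Friday of October 1997: October 31, 1997.
November 1997 ends with Friday November 28, 1997.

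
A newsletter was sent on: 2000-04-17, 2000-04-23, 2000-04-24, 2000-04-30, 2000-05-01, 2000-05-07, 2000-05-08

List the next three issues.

2000-05-14, 2000-05-15, 2000-05-21

Every event lands on a Monday or Sunday (gaps cycle 6, 1, 6, 1, 6, 1).
So the schedule is: every Monday and Sunday.
The following Sunday is 2000-05-14.
The following Monday is 2000-05-15.
Next Sunday: 2000-05-21.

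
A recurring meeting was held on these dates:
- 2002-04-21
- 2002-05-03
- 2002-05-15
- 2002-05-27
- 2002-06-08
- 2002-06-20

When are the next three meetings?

2002-07-02, 2002-07-14, 2002-07-26

Gaps between consecutive events: 12, 12, 12, 12, 12 days — a constant 12-day interval.
2002-06-20 + 12 days = 2002-07-02.
2002-07-02 + 12 days = 2002-07-14.
2002-07-14 + 12 days = 2002-07-26.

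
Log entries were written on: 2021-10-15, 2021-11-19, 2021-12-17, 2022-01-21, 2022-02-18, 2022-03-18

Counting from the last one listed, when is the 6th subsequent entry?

All dates are Fridays, 35, 28, 35, 28, 28 days apart.
Specifically, the 3rd Friday of each month.
April 2022 — 3rd Friday is 2022-04-15.
May 2022 — 3rd Friday is 2022-05-20.
June 2022 — 3rd Friday is 2022-06-17.
3rd Friday of July 2022: 2022-07-15.
3rd Friday of August 2022: 2022-08-19.
September 2022 — 3rd Friday is 2022-09-16.

2022-09-16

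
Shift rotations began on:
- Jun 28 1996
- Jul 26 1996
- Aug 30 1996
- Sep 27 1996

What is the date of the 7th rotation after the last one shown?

All Fridays; the gaps (28, 35, 28) vary with month length.
This is the last Friday of each month.
Last Friday of October 1996: Oct 25 1996.
November 1996 ends with Friday Nov 29 1996.
Last Friday of December 1996: Dec 27 1996.
January 1997 ends with Friday Jan 31 1997.
Last Friday of February 1997: Feb 28 1997.
Last Friday of March 1997: Mar 28 1997.
Last Friday of April 1997: Apr 25 1997.

Apr 25 1997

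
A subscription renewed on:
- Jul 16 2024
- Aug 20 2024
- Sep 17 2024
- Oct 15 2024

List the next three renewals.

Gaps: 35, 28, 28 days — a mix of 28 and 35. Every date is a Tuesday.
Each is the 3rd Tuesday of its month.
3rd Tuesday of November 2024: Nov 19 2024.
December 2024 — 3rd Tuesday is Dec 17 2024.
3rd Tuesday of January 2025: Jan 21 2025.

Nov 19 2024, Dec 17 2024, Jan 21 2025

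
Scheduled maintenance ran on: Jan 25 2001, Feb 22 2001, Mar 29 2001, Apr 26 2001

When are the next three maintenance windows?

May 31 2001, Jun 28 2001, Jul 26 2001

These are Thursdays with 28, 35, 28-day gaps.
Each is the final Thursday of its month — Mar 29 2001 is past the 28th, so '4th Thursday' doesn't fit.
Last Thursday of May 2001: May 31 2001.
Last Thursday of June 2001: Jun 28 2001.
July 2001 ends with Thursday Jul 26 2001.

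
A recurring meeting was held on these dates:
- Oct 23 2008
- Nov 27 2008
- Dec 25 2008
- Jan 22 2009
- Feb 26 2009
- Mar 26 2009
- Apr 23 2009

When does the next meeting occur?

Gaps: 35, 28, 28, 35, 28, 28 days — a mix of 28 and 35. Every date is a Thursday.
Each is the 4th Thursday of its month.
May 2009 — 4th Thursday is May 28 2009.

May 28 2009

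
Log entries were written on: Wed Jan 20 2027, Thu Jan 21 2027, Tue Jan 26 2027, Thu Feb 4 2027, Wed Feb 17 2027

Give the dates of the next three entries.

Sat Mar 6 2027, Sat Mar 27 2027, Wed Apr 21 2027

The spacing grows by 4 each time: 1, 5, 9, 13 days.
Next gap: 17 days. Wed Feb 17 2027 + 17 days = Sat Mar 6 2027.
Next gap: 21 days. Sat Mar 6 2027 + 21 days = Sat Mar 27 2027.
Next gap: 25 days. Sat Mar 27 2027 + 25 days = Wed Apr 21 2027.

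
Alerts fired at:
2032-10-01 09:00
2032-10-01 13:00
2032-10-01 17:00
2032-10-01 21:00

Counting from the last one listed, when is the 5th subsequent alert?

2032-10-02 17:00

Spacing: 4, 4, 4 h — constant 4 h.
2032-10-01 21:00 + 4 h = 2032-10-02 01:00.
2032-10-02 01:00 + 4 h = 2032-10-02 05:00.
2032-10-02 05:00 + 4 h = 2032-10-02 09:00.
2032-10-02 09:00 + 4 h = 2032-10-02 13:00.
2032-10-02 13:00 + 4 h = 2032-10-02 17:00.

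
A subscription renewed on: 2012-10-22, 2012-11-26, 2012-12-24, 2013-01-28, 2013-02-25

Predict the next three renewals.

2013-03-25, 2013-04-22, 2013-05-27

Gaps: 35, 28, 35, 28 days — a mix of 28 and 35. Every date is a Monday.
Each is the 4th Monday of its month.
4th Monday of March 2013: 2013-03-25.
April 2013 — 4th Monday is 2013-04-22.
May 2013 — 4th Monday is 2013-05-27.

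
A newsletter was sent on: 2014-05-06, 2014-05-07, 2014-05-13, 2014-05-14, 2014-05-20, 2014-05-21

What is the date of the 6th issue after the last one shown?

Every event lands on a Tuesday or Wednesday (gaps cycle 1, 6, 1, 6, 1).
So the schedule is: every Tuesday and Wednesday.
Next Tuesday: 2014-05-27.
The following Wednesday is 2014-05-28.
The following Tuesday is 2014-06-03.
The following Wednesday is 2014-06-04.
Next Tuesday: 2014-06-10.
The following Wednesday is 2014-06-11.

2014-06-11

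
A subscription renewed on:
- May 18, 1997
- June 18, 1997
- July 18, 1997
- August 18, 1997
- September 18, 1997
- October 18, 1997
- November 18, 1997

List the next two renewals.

December 18, 1997; January 18, 1998

Gaps: 31, 30, 31, 31, 30, 31 days — not constant. Every event is on the 18th of the month.
Pattern: the 18th of each month.
December 1997: December 18, 1997.
January 1998: January 18, 1998.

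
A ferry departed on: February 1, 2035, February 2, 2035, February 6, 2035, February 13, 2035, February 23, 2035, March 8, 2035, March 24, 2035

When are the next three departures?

April 12, 2035; May 4, 2035; May 29, 2035

The spacing grows by 3 each time: 1, 4, 7, 10, 13, 16 days.
Next gap: 19 days. March 24, 2035 + 19 days = April 12, 2035.
Next gap: 22 days. April 12, 2035 + 22 days = May 4, 2035.
Next gap: 25 days. May 4, 2035 + 25 days = May 29, 2035.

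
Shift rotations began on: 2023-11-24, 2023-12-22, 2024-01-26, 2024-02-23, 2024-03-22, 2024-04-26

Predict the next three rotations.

2024-05-24, 2024-06-28, 2024-07-26

Gaps: 28, 35, 28, 28, 35 days — a mix of 28 and 35. Every date is a Friday.
Each is the 4th Friday of its month.
4th Friday of May 2024: 2024-05-24.
June 2024 — 4th Friday is 2024-06-28.
4th Friday of July 2024: 2024-07-26.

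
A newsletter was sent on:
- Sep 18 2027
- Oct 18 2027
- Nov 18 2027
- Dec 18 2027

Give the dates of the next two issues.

Gaps: 30, 31, 30 days — not constant. Every event is on the 18th of the month.
Pattern: the 18th of each month.
January 2028: Jan 18 2028.
Next: February 2028 → Feb 18 2028.

Jan 18 2028, Feb 18 2028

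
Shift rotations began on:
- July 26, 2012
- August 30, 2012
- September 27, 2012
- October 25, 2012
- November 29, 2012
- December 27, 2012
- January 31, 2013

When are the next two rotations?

Every date is a Thursday; gaps 35, 28, 28, 35, 28, 35 days.
Each is the last Thursday of its month (at least one falls on the 29th or later, ruling out '4th Thursday').
Last Thursday of February 2013: February 28, 2013.
Last Thursday of March 2013: March 28, 2013.

February 28, 2013; March 28, 2013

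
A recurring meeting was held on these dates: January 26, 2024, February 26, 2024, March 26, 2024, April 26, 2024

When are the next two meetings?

May 26, 2024; June 26, 2024

Each date is the 26th; the gaps (31, 29, 31) track the month lengths.
The rule is the 26th of each month.
Next: May 2024 → May 26, 2024.
June 2024: June 26, 2024.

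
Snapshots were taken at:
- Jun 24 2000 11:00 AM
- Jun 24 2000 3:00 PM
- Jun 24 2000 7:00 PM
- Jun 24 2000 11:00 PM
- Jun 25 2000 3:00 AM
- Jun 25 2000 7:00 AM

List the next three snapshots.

Jun 25 2000 11:00 AM, Jun 25 2000 3:00 PM, Jun 25 2000 7:00 PM

Spacing: 4, 4, 4, 4, 4 h — constant 4 h.
Jun 25 2000 7:00 AM + 4 h = Jun 25 2000 11:00 AM.
Jun 25 2000 11:00 AM + 4 h = Jun 25 2000 3:00 PM.
Jun 25 2000 3:00 PM + 4 h = Jun 25 2000 7:00 PM.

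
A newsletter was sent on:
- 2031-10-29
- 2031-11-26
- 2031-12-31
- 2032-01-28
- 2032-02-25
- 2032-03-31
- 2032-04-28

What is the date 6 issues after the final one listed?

Every date is a Wednesday; gaps 28, 35, 28, 28, 35, 28 days.
Each is the last Wednesday of its month (at least one falls on the 29th or later, ruling out '4th Wednesday').
Last Wednesday of May 2032: 2032-05-26.
Last Wednesday of June 2032: 2032-06-30.
Last Wednesday of July 2032: 2032-07-28.
Last Wednesday of August 2032: 2032-08-25.
September 2032 ends with Wednesday 2032-09-29.
October 2032 ends with Wednesday 2032-10-27.

2032-10-27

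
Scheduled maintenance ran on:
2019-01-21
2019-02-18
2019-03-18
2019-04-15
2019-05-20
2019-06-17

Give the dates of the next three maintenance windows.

2019-07-15, 2019-08-19, 2019-09-16

Gaps: 28, 28, 28, 35, 28 days — a mix of 28 and 35. Every date is a Monday.
Each is the 3rd Monday of its month.
3rd Monday of July 2019: 2019-07-15.
August 2019 — 3rd Monday is 2019-08-19.
September 2019 — 3rd Monday is 2019-09-16.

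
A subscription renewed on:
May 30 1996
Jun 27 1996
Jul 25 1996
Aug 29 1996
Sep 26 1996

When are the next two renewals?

Oct 31 1996, Nov 28 1996

Every date is a Thursday; gaps 28, 28, 35, 28 days.
Each is the last Thursday of its month (at least one falls on the 29th or later, ruling out '4th Thursday').
Last Thursday of October 1996: Oct 31 1996.
November 1996 ends with Thursday Nov 28 1996.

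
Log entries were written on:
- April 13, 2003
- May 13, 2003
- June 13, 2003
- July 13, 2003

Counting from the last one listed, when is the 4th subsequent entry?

November 13, 2003

Each date is the 13th; the gaps (30, 31, 30) track the month lengths.
The rule is the 13th of each month.
Next: August 2003 → August 13, 2003.
September 2003: September 13, 2003.
Next: October 2003 → October 13, 2003.
November 2003: November 13, 2003.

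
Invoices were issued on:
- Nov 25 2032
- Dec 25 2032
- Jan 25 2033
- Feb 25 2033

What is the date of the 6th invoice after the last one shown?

Aug 25 2033

Gaps: 30, 31, 31 days — not constant. Every event is on the 25th of the month.
Pattern: the 25th of each month.
March 2033: Mar 25 2033.
April 2033: Apr 25 2033.
May 2033: May 25 2033.
Next: June 2033 → Jun 25 2033.
Next: July 2033 → Jul 25 2033.
Next: August 2033 → Aug 25 2033.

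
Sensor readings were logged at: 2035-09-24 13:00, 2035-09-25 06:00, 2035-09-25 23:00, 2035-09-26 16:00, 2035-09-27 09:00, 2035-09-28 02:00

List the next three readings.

2035-09-28 19:00, 2035-09-29 12:00, 2035-09-30 05:00

The interval is a steady 17 hours (17, 17, 17, 17, 17).
2035-09-28 02:00 + 17 h = 2035-09-28 19:00.
2035-09-28 19:00 + 17 h = 2035-09-29 12:00.
2035-09-29 12:00 + 17 h = 2035-09-30 05:00.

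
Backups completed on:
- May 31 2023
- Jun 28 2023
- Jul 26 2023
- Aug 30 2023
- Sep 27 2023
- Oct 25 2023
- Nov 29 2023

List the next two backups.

All Wednesdays; the gaps (28, 28, 35, 28, 28, 35) vary with month length.
This is the last Wednesday of each month.
December 2023 ends with Wednesday Dec 27 2023.
January 2024 ends with Wednesday Jan 31 2024.

Dec 27 2023, Jan 31 2024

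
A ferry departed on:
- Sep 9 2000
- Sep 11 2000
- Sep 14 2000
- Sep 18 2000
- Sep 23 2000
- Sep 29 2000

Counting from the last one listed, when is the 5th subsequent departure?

Nov 13 2000

Intervals are 2, 3, 4, 5, 6 days — an arithmetic progression with common difference 1.
Next gap: 7 days. Sep 29 2000 + 7 days = Oct 6 2000.
Next gap: 8 days. Oct 6 2000 + 8 days = Oct 14 2000.
Next gap: 9 days. Oct 14 2000 + 9 days = Oct 23 2000.
Next gap: 10 days. Oct 23 2000 + 10 days = Nov 2 2000.
Next gap: 11 days. Nov 2 2000 + 11 days = Nov 13 2000.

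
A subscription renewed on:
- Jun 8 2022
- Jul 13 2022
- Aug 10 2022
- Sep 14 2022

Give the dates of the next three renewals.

Gaps: 35, 28, 35 days — a mix of 28 and 35. Every date is a Wednesday.
Each is the 2nd Wednesday of its month.
2nd Wednesday of October 2022: Oct 12 2022.
2nd Wednesday of November 2022: Nov 9 2022.
2nd Wednesday of December 2022: Dec 14 2022.

Oct 12 2022, Nov 9 2022, Dec 14 2022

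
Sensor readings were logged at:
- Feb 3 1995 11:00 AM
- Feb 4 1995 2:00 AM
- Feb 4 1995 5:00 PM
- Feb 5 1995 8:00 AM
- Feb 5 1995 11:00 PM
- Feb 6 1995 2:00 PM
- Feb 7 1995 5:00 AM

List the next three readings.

Spacing: 15, 15, 15, 15, 15, 15 h — constant 15 h.
Feb 7 1995 5:00 AM + 15 h = Feb 7 1995 8:00 PM.
Feb 7 1995 8:00 PM + 15 h = Feb 8 1995 11:00 AM.
Feb 8 1995 11:00 AM + 15 h = Feb 9 1995 2:00 AM.

Feb 7 1995 8:00 PM, Feb 8 1995 11:00 AM, Feb 9 1995 2:00 AM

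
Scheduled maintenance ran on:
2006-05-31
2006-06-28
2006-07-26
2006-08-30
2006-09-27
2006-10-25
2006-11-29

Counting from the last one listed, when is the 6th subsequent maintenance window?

2007-05-30

Every date is a Wednesday; gaps 28, 28, 35, 28, 28, 35 days.
Each is the last Wednesday of its month (at least one falls on the 29th or later, ruling out '4th Wednesday').
December 2006 ends with Wednesday 2006-12-27.
January 2007 ends with Wednesday 2007-01-31.
February 2007 ends with Wednesday 2007-02-28.
Last Wednesday of March 2007: 2007-03-28.
April 2007 ends with Wednesday 2007-04-25.
Last Wednesday of May 2007: 2007-05-30.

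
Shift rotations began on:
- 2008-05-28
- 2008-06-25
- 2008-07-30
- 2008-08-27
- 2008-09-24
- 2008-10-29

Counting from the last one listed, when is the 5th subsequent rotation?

2009-03-25

These are Wednesdays with 28, 35, 28, 28, 35-day gaps.
Each is the final Wednesday of its month — 2008-07-30 is past the 28th, so '4th Wednesday' doesn't fit.
Last Wednesday of November 2008: 2008-11-26.
December 2008 ends with Wednesday 2008-12-31.
January 2009 ends with Wednesday 2009-01-28.
February 2009 ends with Wednesday 2009-02-25.
March 2009 ends with Wednesday 2009-03-25.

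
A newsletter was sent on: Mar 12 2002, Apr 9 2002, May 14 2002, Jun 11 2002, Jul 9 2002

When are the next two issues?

Aug 13 2002, Sep 10 2002

All dates are Tuesdays, 28, 35, 28, 28 days apart.
Specifically, the 2nd Tuesday of each month.
August 2002 — 2nd Tuesday is Aug 13 2002.
2nd Tuesday of September 2002: Sep 10 2002.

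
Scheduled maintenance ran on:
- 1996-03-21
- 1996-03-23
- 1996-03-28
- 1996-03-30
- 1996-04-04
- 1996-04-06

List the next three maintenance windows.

1996-04-11, 1996-04-13, 1996-04-18

The gap pattern 2, 5, 2, 5, 2 repeats every 2 events.
These are the Thursdays and Saturdays of each week.
Next Thursday: 1996-04-11.
The following Saturday is 1996-04-13.
The following Thursday is 1996-04-18.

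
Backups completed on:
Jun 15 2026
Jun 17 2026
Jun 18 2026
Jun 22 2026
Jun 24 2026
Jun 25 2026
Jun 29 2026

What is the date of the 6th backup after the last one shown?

Gaps: 2, 1, 4, 2, 1, 4 days — not constant, but cyclic with period 3.
The events fall on every Monday, Wednesday and Thursday.
Next Wednesday: Jul 1 2026.
Next Thursday: Jul 2 2026.
The following Monday is Jul 6 2026.
The following Wednesday is Jul 8 2026.
Next Thursday: Jul 9 2026.
The following Monday is Jul 13 2026.

Jul 13 2026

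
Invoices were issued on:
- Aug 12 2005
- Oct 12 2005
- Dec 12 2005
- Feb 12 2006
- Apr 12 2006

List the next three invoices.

Jun 12 2006, Aug 12 2006, Oct 12 2006

Each date is the 12th; the gaps (61, 61, 62, 59) track the month lengths.
The rule is the 12th of every 2 months.
Next: June 2006 → Jun 12 2006.
Next: August 2006 → Aug 12 2006.
October 2006: Oct 12 2006.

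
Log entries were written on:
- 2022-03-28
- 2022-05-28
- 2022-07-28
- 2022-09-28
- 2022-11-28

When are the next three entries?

Each date is the 28th; the gaps (61, 61, 62, 61) track the month lengths.
The rule is the 28th of every 2 months.
January 2023: 2023-01-28.
March 2023: 2023-03-28.
May 2023: 2023-05-28.

2023-01-28, 2023-03-28, 2023-05-28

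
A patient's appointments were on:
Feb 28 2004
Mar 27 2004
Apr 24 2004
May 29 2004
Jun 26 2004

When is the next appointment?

Jul 31 2004

These are Saturdays with 28, 28, 35, 28-day gaps.
Each is the final Saturday of its month — May 29 2004 is past the 28th, so '4th Saturday' doesn't fit.
Last Saturday of July 2004: Jul 31 2004.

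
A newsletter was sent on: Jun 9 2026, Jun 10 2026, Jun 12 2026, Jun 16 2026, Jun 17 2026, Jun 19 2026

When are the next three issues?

Jun 23 2026, Jun 24 2026, Jun 26 2026

The gap pattern 1, 2, 4, 1, 2 repeats every 3 events.
These are the Tuesdays, Wednesdays and Fridays of each week.
The following Tuesday is Jun 23 2026.
The following Wednesday is Jun 24 2026.
The following Friday is Jun 26 2026.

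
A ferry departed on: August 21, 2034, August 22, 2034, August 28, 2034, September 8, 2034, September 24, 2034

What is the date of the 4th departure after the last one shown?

Gaps: 1, 6, 11, 16 days — each gap is 5 larger than the previous one.
Next gap: 21 days. September 24, 2034 + 21 days = October 15, 2034.
Next gap: 26 days. October 15, 2034 + 26 days = November 10, 2034.
Next gap: 31 days. November 10, 2034 + 31 days = December 11, 2034.
Next gap: 36 days. December 11, 2034 + 36 days = January 16, 2035.

January 16, 2035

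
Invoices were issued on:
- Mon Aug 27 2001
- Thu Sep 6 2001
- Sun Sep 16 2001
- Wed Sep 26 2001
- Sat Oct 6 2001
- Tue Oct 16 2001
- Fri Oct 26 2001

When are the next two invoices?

The spacing is 10, 10, 10, 10, 10, 10 days — always 10 days.
Fri Oct 26 2001 + 10 days = Mon Nov 5 2001.
Mon Nov 5 2001 + 10 days = Thu Nov 15 2001.

Mon Nov 5 2001, Thu Nov 15 2001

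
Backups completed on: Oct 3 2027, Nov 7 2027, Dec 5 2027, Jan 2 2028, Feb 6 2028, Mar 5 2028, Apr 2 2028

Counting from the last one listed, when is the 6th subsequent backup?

Oct 1 2028

All dates are Sundays, 35, 28, 28, 35, 28, 28 days apart.
Specifically, the 1st Sunday of each month.
1st Sunday of May 2028: May 7 2028.
1st Sunday of June 2028: Jun 4 2028.
July 2028 — 1st Sunday is Jul 2 2028.
1st Sunday of August 2028: Aug 6 2028.
1st Sunday of September 2028: Sep 3 2028.
1st Sunday of October 2028: Oct 1 2028.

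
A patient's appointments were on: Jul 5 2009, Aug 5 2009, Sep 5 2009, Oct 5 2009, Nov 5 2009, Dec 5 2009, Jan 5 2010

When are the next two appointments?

Feb 5 2010, Mar 5 2010

The day-of-month is always 5 (31, 31, 30, 31, 30, 31 days between events).
So this recurs on the 5th of each month.
Next: February 2010 → Feb 5 2010.
March 2010: Mar 5 2010.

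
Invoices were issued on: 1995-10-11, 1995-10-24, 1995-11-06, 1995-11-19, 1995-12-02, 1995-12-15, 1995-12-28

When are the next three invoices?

The spacing is 13, 13, 13, 13, 13, 13 days — always 13 days.
1995-12-28 + 13 days = 1996-01-10.
1996-01-10 + 13 days = 1996-01-23.
1996-01-23 + 13 days = 1996-02-05.

1996-01-10, 1996-01-23, 1996-02-05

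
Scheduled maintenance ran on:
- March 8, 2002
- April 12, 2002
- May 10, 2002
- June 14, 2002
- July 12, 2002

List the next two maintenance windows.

August 9, 2002; September 13, 2002

These are Fridays at 28- or 35-day spacing (35, 28, 35, 28).
The pattern: 2nd Friday of the month.
August 2002 — 2nd Friday is August 9, 2002.
September 2002 — 2nd Friday is September 13, 2002.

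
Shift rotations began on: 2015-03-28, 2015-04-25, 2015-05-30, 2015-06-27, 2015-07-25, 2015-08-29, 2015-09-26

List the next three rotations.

2015-10-31, 2015-11-28, 2015-12-26

All Saturdays; the gaps (28, 35, 28, 28, 35, 28) vary with month length.
This is the last Saturday of each month.
Last Saturday of October 2015: 2015-10-31.
Last Saturday of November 2015: 2015-11-28.
Last Saturday of December 2015: 2015-12-26.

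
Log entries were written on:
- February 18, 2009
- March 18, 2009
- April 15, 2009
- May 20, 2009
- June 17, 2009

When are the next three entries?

July 15, 2009; August 19, 2009; September 16, 2009

These are Wednesdays at 28- or 35-day spacing (28, 28, 35, 28).
The pattern: 3rd Wednesday of the month.
3rd Wednesday of July 2009: July 15, 2009.
August 2009 — 3rd Wednesday is August 19, 2009.
3rd Wednesday of September 2009: September 16, 2009.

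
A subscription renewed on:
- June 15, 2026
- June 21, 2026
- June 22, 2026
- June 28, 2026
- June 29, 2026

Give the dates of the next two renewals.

July 5, 2026; July 6, 2026

The gap pattern 6, 1, 6, 1 repeats every 2 events.
These are the Mondays and Sundays of each week.
The following Sunday is July 5, 2026.
Next Monday: July 6, 2026.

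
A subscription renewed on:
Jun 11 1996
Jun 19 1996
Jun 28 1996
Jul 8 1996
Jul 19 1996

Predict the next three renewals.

Jul 31 1996, Aug 13 1996, Aug 27 1996

The spacing grows by 1 each time: 8, 9, 10, 11 days.
Next gap: 12 days. Jul 19 1996 + 12 days = Jul 31 1996.
Next gap: 13 days. Jul 31 1996 + 13 days = Aug 13 1996.
Next gap: 14 days. Aug 13 1996 + 14 days = Aug 27 1996.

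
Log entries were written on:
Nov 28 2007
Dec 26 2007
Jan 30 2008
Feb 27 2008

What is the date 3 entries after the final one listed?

Every date is a Wednesday; gaps 28, 35, 28 days.
Each is the last Wednesday of its month (at least one falls on the 29th or later, ruling out '4th Wednesday').
March 2008 ends with Wednesday Mar 26 2008.
Last Wednesday of April 2008: Apr 30 2008.
May 2008 ends with Wednesday May 28 2008.

May 28 2008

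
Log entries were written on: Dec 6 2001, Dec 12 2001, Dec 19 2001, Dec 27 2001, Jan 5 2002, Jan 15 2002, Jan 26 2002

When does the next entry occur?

Intervals are 6, 7, 8, 9, 10, 11 days — an arithmetic progression with common difference 1.
Next gap: 12 days. Jan 26 2002 + 12 days = Feb 7 2002.

Feb 7 2002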